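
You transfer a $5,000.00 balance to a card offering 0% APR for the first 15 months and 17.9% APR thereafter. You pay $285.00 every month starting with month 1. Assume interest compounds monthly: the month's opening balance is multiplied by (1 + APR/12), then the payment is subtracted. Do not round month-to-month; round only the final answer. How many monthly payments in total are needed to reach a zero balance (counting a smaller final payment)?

Promo months 1–15 at r₀ = 0%/12 = 0; months 16+ at r₁ = 17.9%/12 = 0.0149167.
After month 15 (no interest yet): B = $5,000.00 − 15·$285.00 = $725.00.
Then at r₁ with $285.00/mo: n₂ = −ln(1 − r₁·B/P)/ln(1+r₁) ≈ 2.61 → 3 more payments.

18 months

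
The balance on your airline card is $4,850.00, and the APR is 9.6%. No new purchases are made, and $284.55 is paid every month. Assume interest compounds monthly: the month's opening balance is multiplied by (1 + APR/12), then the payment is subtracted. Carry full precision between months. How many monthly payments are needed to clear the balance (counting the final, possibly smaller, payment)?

19 payments

Monthly rate r = 9.6%/12 = 0.8% = 0.008.
Recurrence: B ← B·(1+r) − $284.55.
Month 1: interest $38.80; balance after payment $4,604.25.
Month 2: interest $36.83; balance after payment $4,356.53.
Closed form: n = −ln(1 − rB₀/P)/ln(1+r) = −ln(0.86364)/ln(1.008) ≈ 18.397, so the balance reaches zero during payment 19.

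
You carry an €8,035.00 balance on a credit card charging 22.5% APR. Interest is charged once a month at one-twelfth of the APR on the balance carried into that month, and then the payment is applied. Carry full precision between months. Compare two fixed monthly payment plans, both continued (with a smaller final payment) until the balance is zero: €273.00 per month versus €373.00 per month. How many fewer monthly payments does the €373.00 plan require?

16 fewer payments

Monthly rate r = 22.5%/12 = 1.875% = 0.01875.
At €273.00/mo: n = ⌈−ln(1 − rB₀/P)/ln(1+r)⌉ = 44 payments (last €57.03); total interest = total paid − €8,035.00 = €3,761.03.
At €373.00/mo: 28 payments (last €317.52); total interest €2,353.52.
Payments saved = 44 − 28 = 16.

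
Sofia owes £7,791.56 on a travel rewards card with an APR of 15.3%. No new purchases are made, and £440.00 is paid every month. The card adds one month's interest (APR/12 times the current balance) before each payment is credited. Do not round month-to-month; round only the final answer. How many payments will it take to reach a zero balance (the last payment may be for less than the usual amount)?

21 payments

Monthly rate r = 15.3%/12 = 1.275% = 0.01275.
Recurrence: B ← B·(1+r) − £440.00.
Month 1: interest £99.34; balance after payment £7,450.90.
Month 2: interest £95.00; balance after payment £7,105.90.
Closed form: n = −ln(1 − rB₀/P)/ln(1+r) = −ln(0.77422)/ln(1.01275) ≈ 20.198, so the balance reaches zero during payment 21.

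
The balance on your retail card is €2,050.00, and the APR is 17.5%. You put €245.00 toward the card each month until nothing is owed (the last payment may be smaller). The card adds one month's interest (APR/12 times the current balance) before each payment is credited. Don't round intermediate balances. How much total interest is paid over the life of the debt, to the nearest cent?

€152.20

Monthly rate r = 17.5%/12 = 1.45833% = 0.0145833.
Payoff takes n = ⌈−ln(1 − rB₀/P)/ln(1+r)⌉ = ⌈8.989⌉ = 9 payments; the last is €242.20.
Total paid = 8·€245.00 + €242.20 = €2,202.20.
Total interest = total paid − principal = €2,202.20 − €2,050.00 = €152.20.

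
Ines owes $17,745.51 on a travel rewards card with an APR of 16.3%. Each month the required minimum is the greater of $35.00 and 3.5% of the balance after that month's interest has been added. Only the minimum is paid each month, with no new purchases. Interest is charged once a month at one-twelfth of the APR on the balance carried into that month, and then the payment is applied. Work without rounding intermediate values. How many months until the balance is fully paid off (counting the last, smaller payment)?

Monthly rate r = 16.3%/12 = 1.35833% = 0.0135833.
While 3.5% of the post-interest balance exceeds $35.00, each month B ← (B·(1+r))·(1 − 0.035), i.e. B shrinks by the factor (1+r)·0.965 = 0.97811.
This holds for months 1–131. Entering month 132 the balance is $976.69; 3.5% of the post-interest balance is now below $35.00, so the flat $35.00 minimum applies from here.
From month 132 a fixed $35.00 at rate r clears $976.69 in 36 more payments. Total: 131 + 36 = 167 months.

167 months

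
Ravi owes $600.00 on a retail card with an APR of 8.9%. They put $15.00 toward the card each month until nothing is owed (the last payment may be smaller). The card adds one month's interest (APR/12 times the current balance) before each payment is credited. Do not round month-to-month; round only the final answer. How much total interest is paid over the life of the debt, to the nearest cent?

$114.41

Monthly rate r = 8.9%/12 = 0.741667% = 0.00741667.
Payoff takes n = ⌈−ln(1 − rB₀/P)/ln(1+r)⌉ = ⌈47.626⌉ = 48 payments; the last is $9.41.
Total paid = 47·$15.00 + $9.41 = $714.41.
Total interest = total paid − principal = $714.41 − $600.00 = $114.41.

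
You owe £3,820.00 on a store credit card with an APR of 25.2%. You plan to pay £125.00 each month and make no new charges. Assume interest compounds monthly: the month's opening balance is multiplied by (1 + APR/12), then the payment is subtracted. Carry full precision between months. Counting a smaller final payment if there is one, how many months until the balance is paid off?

Monthly rate r = 25.2%/12 = 2.1% = 0.021.
Recurrence: B ← B·(1+r) − £125.00.
Month 1: interest £80.22; balance after payment £3,775.22.
Month 2: interest £79.28; balance after payment £3,729.50.
Closed form: n = −ln(1 − rB₀/P)/ln(1+r) = −ln(0.35824)/ln(1.021) ≈ 49.395, so the balance reaches zero during payment 50.

50 months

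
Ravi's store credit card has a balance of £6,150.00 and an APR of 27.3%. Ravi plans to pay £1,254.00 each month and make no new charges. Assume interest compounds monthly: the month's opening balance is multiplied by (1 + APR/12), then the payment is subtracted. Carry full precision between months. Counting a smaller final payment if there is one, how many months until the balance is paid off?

Monthly rate r = 27.3%/12 = 2.275% = 0.02275.
Recurrence: B ← B·(1+r) − £1,254.00.
Month 1: interest £139.91; balance after payment £5,035.91.
Month 2: interest £114.57; balance after payment £3,896.48.
Month 3: interest £88.64; balance after payment £2,731.12.
Month 4: interest £62.13; balance after payment £1,539.26.
Month 5: interest £35.02; balance after payment £320.28.
Month 6: interest £7.29; balance after payment £0.00.

6 months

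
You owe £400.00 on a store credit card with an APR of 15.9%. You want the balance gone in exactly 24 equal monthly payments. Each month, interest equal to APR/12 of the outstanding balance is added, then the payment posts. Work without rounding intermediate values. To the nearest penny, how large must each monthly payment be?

£19.57

Monthly rate r = 15.9%/12 = 1.325% = 0.01325.
Level-payment amortization: P = B₀·r / (1 − (1+r)^(−n)) = 400.00·0.01325 / (1 − 1.01325^(−24)).
Denominator 1 − (1+r)^(−24) = 0.270876154.
P = 5.3 / 0.270876154 ≈ 19.57.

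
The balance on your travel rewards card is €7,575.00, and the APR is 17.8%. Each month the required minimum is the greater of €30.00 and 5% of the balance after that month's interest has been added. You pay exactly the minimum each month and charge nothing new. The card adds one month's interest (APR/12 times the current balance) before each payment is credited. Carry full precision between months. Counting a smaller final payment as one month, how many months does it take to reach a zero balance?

94 months

Monthly rate r = 17.8%/12 = 1.48333% = 0.0148333.
While 5% of the post-interest balance exceeds €30.00, each month B ← (B·(1+r))·(1 − 0.05), i.e. B shrinks by the factor (1+r)·0.95 = 0.96409.
This holds for months 1–70. Entering month 71 the balance is €585.69; 5% of the post-interest balance is now below €30.00, so the flat €30.00 minimum applies from here.
From month 71 a fixed €30.00 at rate r clears €585.69 in 24 more payments. Total: 70 + 24 = 94 months.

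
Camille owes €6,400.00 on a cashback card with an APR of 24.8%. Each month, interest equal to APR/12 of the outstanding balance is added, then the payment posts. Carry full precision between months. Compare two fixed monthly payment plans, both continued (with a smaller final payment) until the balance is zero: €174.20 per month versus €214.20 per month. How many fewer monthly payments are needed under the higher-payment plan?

23 fewer payments

Monthly rate r = 24.8%/12 = 2.06667% = 0.0206667.
At €174.20/mo: n = ⌈−ln(1 − rB₀/P)/ln(1+r)⌉ = 70 payments (last €108.22); total interest = total paid − €6,400.00 = €5,728.02.
At €214.20/mo: 47 payments (last €209.76); total interest €3,662.96.
Payments saved = 70 − 47 = 23.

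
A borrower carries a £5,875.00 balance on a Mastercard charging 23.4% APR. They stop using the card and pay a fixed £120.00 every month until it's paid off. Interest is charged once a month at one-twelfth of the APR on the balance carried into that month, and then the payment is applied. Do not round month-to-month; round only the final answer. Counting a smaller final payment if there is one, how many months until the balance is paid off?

Monthly rate r = 23.4%/12 = 1.95% = 0.0195.
Recurrence: B ← B·(1+r) − £120.00.
Month 1: interest £114.56; balance after payment £5,869.56.
Month 2: interest £114.46; balance after payment £5,864.02.
Closed form: n = −ln(1 − rB₀/P)/ln(1+r) = −ln(0.045312)/ln(1.0195) ≈ 160.218, so the balance reaches zero during payment 161.

161 months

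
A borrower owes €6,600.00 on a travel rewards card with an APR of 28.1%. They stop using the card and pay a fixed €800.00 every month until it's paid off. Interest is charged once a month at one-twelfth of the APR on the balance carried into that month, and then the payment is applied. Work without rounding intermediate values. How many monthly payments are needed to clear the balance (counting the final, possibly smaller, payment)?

Monthly rate r = 28.1%/12 = 2.34167% = 0.0234167.
Recurrence: B ← B·(1+r) − €800.00.
Month 1: interest €154.55; balance after payment €5,954.55.
Month 2: interest €139.44; balance after payment €5,293.99.
Closed form: n = −ln(1 − rB₀/P)/ln(1+r) = −ln(0.80681)/ln(1.02342) ≈ 9.274, so the balance reaches zero during payment 10.

10 months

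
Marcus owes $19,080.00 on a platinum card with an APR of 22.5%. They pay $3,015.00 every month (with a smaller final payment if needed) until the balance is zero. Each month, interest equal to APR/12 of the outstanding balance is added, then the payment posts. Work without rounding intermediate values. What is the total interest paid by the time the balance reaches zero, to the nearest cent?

Monthly rate r = 22.5%/12 = 1.875% = 0.01875.
Payoff takes n = ⌈−ln(1 − rB₀/P)/ln(1+r)⌉ = ⌈6.799⌉ = 7 payments; the last is $2,414.64.
Total paid = 6·$3,015.00 + $2,414.64 = $20,504.64.
Total interest = total paid − principal = $20,504.64 − $19,080.00 = $1,424.64.

$1,424.64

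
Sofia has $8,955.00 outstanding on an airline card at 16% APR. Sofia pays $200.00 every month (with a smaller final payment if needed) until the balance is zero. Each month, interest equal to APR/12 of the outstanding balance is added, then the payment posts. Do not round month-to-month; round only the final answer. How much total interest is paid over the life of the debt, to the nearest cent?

$4,768.28

Monthly rate r = 16%/12 = 1.33333% = 0.0133333.
Payoff takes n = ⌈−ln(1 − rB₀/P)/ln(1+r)⌉ = ⌈68.615⌉ = 69 payments; the last is $123.28.
Total paid = 68·$200.00 + $123.28 = $13,723.28.
Total interest = total paid − principal = $13,723.28 − $8,955.00 = $4,768.28.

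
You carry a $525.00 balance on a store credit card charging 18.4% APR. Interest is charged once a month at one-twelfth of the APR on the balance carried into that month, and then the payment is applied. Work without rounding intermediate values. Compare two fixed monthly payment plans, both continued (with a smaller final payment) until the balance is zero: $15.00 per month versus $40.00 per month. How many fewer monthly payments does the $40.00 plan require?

Monthly rate r = 18.4%/12 = 1.53333% = 0.0153333.
At $15.00/mo: n = ⌈−ln(1 − rB₀/P)/ln(1+r)⌉ = 51 payments (last $8.37); total interest = total paid − $525.00 = $233.37.
At $40.00/mo: 15 payments (last $30.73); total interest $65.73.
Payments saved = 51 − 15 = 36.

36 fewer payments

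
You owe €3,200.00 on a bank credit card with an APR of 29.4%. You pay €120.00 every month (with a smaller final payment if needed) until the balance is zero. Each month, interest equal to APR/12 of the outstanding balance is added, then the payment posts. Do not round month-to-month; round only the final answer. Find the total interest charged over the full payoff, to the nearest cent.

€2,052.42

Monthly rate r = 29.4%/12 = 2.45% = 0.0245.
Payoff takes n = ⌈−ln(1 − rB₀/P)/ln(1+r)⌉ = ⌈43.768⌉ = 44 payments; the last is €92.42.
Total paid = 43·€120.00 + €92.42 = €5,252.42.
Total interest = total paid − principal = €5,252.42 − €3,200.00 = €2,052.42.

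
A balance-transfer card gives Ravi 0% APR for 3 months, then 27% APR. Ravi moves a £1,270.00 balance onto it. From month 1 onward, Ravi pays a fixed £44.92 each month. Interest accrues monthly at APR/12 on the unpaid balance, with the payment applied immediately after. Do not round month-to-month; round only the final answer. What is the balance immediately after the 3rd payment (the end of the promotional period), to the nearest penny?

£1,135.24

Promo months 1–3 at r₀ = 0%/12 = 0; months 4+ at r₁ = 27%/12 = 0.0225.
After month 3 (no interest yet): B = £1,270.00 − 3·£44.92 = £1,135.24.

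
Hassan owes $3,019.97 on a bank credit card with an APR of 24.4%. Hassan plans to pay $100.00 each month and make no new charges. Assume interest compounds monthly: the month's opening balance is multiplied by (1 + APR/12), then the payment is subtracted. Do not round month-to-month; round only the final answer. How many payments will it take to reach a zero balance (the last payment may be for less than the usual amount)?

48 payments

Monthly rate r = 24.4%/12 = 2.03333% = 0.0203333.
Recurrence: B ← B·(1+r) − $100.00.
Month 1: interest $61.41; balance after payment $2,981.38.
Month 2: interest $60.62; balance after payment $2,942.00.
Closed form: n = −ln(1 − rB₀/P)/ln(1+r) = −ln(0.38594)/ln(1.02033) ≈ 47.298, so the balance reaches zero during payment 48.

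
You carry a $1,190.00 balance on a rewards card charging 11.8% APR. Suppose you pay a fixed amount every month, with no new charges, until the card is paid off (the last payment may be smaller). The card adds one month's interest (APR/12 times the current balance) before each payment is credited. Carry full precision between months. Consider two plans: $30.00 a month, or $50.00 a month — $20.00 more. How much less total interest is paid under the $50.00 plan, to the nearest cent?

Monthly rate r = 11.8%/12 = 0.983333% = 0.00983333.
At $30.00/mo: n = ⌈−ln(1 − rB₀/P)/ln(1+r)⌉ = 51 payments (last $15.74); total interest = total paid − $1,190.00 = $325.74.
At $50.00/mo: 28 payments (last $12.38); total interest $172.38.
Interest saved = $325.74 − $172.38 = $153.36.

$153.36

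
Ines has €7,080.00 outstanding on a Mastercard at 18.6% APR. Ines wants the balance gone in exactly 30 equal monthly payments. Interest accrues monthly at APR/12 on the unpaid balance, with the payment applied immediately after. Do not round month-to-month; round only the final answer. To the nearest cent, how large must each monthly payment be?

Monthly rate r = 18.6%/12 = 1.55% = 0.0155.
Level-payment amortization: P = B₀·r / (1 − (1+r)^(−n)) = 7080.00·0.0155 / (1 − 1.0155^(−30)).
Denominator 1 − (1+r)^(−30) = 0.369620375.
P = 109.74 / 0.369620375 ≈ 296.90.

€296.90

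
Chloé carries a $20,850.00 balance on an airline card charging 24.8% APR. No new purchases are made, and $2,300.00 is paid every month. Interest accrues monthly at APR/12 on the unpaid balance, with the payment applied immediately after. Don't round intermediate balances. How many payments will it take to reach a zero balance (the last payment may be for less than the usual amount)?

Monthly rate r = 24.8%/12 = 2.06667% = 0.0206667.
Recurrence: B ← B·(1+r) − $2,300.00.
Month 1: interest $430.90; balance after payment $18,980.90.
Month 2: interest $392.27; balance after payment $17,073.17.
Closed form: n = −ln(1 − rB₀/P)/ln(1+r) = −ln(0.81265)/ln(1.02067) ≈ 10.141, so the balance reaches zero during payment 11.

11 payments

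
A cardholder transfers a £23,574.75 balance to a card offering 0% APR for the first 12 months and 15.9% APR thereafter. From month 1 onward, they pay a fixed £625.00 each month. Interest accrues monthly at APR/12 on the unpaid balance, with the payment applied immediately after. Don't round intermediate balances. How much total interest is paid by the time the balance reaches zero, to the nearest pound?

Promo months 1–12 at r₀ = 0%/12 = 0; months 13+ at r₁ = 15.9%/12 = 0.01325.
After month 12 (no interest yet): B = £23,574.75 − 12·£625.00 = £16,074.75.
Then at r₁ with £625.00/mo: n₂ = −ln(1 − r₁·B/P)/ln(1+r₁) ≈ 31.66 → 32 more payments.
Total paid = 43·£625.00 + £411.76 = £27,286.76; interest = £27,286.76 − £23,574.75 = £3,712.01.

£3,712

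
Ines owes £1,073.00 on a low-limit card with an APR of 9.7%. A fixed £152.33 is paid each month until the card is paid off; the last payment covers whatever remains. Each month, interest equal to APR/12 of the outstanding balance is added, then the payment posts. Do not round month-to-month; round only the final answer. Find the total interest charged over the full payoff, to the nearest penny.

£36.34

Monthly rate r = 9.7%/12 = 0.808333% = 0.00808333.
Payoff takes n = ⌈−ln(1 − rB₀/P)/ln(1+r)⌉ = ⌈7.282⌉ = 8 payments; the last is £43.03.
Total paid = 7·£152.33 + £43.03 = £1,109.34.
Total interest = total paid − principal = £1,109.34 − £1,073.00 = £36.34.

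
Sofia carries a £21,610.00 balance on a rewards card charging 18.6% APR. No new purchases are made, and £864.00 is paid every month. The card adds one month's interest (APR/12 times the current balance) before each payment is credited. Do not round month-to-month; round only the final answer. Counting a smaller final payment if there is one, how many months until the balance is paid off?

32 months

Monthly rate r = 18.6%/12 = 1.55% = 0.0155.
Recurrence: B ← B·(1+r) − £864.00.
Month 1: interest £334.96; balance after payment £21,080.96.
Month 2: interest £326.75; balance after payment £20,543.71.
Closed form: n = −ln(1 − rB₀/P)/ln(1+r) = −ln(0.61232)/ln(1.0155) ≈ 31.890, so the balance reaches zero during payment 32.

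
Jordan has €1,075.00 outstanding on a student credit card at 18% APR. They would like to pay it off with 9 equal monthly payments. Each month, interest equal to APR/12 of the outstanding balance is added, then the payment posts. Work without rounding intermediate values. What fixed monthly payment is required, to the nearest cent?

€128.58

Monthly rate r = 18%/12 = 1.5% = 0.015.
Level-payment amortization: P = B₀·r / (1 − (1+r)^(−n)) = 1075.00·0.015 / (1 − 1.015^(−9)).
Denominator 1 − (1+r)^(−9) = 0.12540776.
P = 16.125 / 0.12540776 ≈ 128.58.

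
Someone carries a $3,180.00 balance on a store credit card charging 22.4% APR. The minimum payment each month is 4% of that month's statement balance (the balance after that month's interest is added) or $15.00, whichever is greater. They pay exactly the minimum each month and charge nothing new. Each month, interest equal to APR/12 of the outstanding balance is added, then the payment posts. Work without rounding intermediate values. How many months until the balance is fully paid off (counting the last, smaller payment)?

Monthly rate r = 22.4%/12 = 1.86667% = 0.0186667.
While 4% of the post-interest balance exceeds $15.00, each month B ← (B·(1+r))·(1 − 0.04), i.e. B shrinks by the factor (1+r)·0.96 = 0.97792.
This holds for months 1–97. Entering month 98 the balance is $364.63; 4% of the post-interest balance is now below $15.00, so the flat $15.00 minimum applies from here.
From month 98 a fixed $15.00 at rate r clears $364.63 in 33 more payments. Total: 97 + 33 = 130 months.

130 months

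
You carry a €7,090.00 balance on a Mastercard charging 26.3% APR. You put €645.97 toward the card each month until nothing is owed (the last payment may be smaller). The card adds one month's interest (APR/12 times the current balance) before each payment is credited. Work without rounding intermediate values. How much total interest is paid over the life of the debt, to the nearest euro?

€1,110

Monthly rate r = 26.3%/12 = 2.19167% = 0.0219167.
Payoff takes n = ⌈−ln(1 − rB₀/P)/ln(1+r)⌉ = ⌈12.692⌉ = 13 payments; the last is €448.53.
Total paid = 12·€645.97 + €448.53 = €8,200.17.
Total interest = total paid − principal = €8,200.17 − €7,090.00 = €1,110.17.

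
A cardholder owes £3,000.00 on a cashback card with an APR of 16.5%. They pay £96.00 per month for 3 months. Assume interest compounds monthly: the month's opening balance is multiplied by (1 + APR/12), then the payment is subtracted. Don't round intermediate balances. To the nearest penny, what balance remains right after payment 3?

£2,833.48

Monthly rate r = 16.5%/12 = 1.375% = 0.01375.
Each month: B ← B·(1+r) − £96.00.
Month 1: interest £41.25; balance after payment £2,945.25.
Month 2: interest £40.50; balance after payment £2,889.75.
Month 3: interest £39.73; balance after payment £2,833.48.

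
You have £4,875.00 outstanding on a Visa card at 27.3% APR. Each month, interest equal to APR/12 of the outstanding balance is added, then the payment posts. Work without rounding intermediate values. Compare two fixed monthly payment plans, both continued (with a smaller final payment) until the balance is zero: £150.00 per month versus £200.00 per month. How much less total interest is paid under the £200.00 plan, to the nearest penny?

£1,777.25

Monthly rate r = 27.3%/12 = 2.275% = 0.02275.
At £150.00/mo: n = ⌈−ln(1 − rB₀/P)/ln(1+r)⌉ = 60 payments (last £116.74); total interest = total paid − £4,875.00 = £4,091.74.
At £200.00/mo: 36 payments (last £189.49); total interest £2,314.49.
Interest saved = £4,091.74 − £2,314.49 = £1,777.25.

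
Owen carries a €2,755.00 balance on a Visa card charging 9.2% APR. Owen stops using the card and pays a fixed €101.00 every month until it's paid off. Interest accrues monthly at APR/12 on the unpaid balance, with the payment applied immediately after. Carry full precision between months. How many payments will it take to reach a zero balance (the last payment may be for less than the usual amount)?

31 payments

Monthly rate r = 9.2%/12 = 0.766667% = 0.00766667.
Recurrence: B ← B·(1+r) − €101.00.
Month 1: interest €21.12; balance after payment €2,675.12.
Month 2: interest €20.51; balance after payment €2,594.63.
Closed form: n = −ln(1 − rB₀/P)/ln(1+r) = −ln(0.79087)/ln(1.00767) ≈ 30.719, so the balance reaches zero during payment 31.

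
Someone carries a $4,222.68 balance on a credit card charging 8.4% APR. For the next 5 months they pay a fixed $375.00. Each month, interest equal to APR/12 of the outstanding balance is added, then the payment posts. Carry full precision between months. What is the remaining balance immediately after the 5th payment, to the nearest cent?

Monthly rate r = 8.4%/12 = 0.7% = 0.007.
Each month: B ← B·(1+r) − $375.00.
Month 1: interest $29.56; balance after payment $3,877.24.
Month 2: interest $27.14; balance after payment $3,529.38.
Month 3: interest $24.71; balance after payment $3,179.09.
Month 4: interest $22.25; balance after payment $2,826.34.
Month 5: interest $19.78; balance after payment $2,471.12.

$2,471.12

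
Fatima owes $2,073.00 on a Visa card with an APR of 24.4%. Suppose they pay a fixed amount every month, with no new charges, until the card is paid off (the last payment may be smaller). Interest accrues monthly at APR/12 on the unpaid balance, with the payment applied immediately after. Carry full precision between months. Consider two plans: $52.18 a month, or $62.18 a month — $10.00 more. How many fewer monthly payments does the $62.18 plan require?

25 fewer payments

Monthly rate r = 24.4%/12 = 2.03333% = 0.0203333.
At $52.18/mo: n = ⌈−ln(1 − rB₀/P)/ln(1+r)⌉ = 82 payments (last $48.61); total interest = total paid − $2,073.00 = $2,202.19.
At $62.18/mo: 57 payments (last $17.45); total interest $1,426.53.
Payments saved = 82 − 57 = 25.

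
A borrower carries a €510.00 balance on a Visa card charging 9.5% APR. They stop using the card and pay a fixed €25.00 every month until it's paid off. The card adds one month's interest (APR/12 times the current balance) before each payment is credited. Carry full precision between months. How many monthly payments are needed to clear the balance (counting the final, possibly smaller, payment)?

23 payments

Monthly rate r = 9.5%/12 = 0.791667% = 0.00791667.
Recurrence: B ← B·(1+r) − €25.00.
Month 1: interest €4.04; balance after payment €489.04.
Month 2: interest €3.87; balance after payment €467.91.
Closed form: n = −ln(1 − rB₀/P)/ln(1+r) = −ln(0.8385)/ln(1.00792) ≈ 22.337, so the balance reaches zero during payment 23.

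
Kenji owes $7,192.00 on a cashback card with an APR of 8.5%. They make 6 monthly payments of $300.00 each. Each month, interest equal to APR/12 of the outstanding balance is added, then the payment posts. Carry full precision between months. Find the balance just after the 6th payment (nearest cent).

$5,670.95

Monthly rate r = 8.5%/12 = 0.708333% = 0.00708333.
Each month: B ← B·(1+r) − $300.00.
Month 1: interest $50.94; balance after payment $6,942.94.
Month 2: interest $49.18; balance after payment $6,692.12.
Month 3: interest $47.40; balance after payment $6,439.53.
Month 4: interest $45.61; balance after payment $6,185.14.
Month 5: interest $43.81; balance after payment $5,928.95.
Month 6: interest $42.00; balance after payment $5,670.95.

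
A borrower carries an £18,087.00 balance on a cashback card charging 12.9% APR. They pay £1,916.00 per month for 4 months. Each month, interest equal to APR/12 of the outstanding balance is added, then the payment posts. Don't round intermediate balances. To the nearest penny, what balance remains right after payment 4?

Monthly rate r = 12.9%/12 = 1.075% = 0.01075.
Each month: B ← B·(1+r) − £1,916.00.
Month 1: interest £194.44; balance after payment £16,365.44.
Month 2: interest £175.93; balance after payment £14,625.36.
Month 3: interest £157.22; balance after payment £12,866.59.
Month 4: interest £138.32; balance after payment £11,088.90.

£11,088.90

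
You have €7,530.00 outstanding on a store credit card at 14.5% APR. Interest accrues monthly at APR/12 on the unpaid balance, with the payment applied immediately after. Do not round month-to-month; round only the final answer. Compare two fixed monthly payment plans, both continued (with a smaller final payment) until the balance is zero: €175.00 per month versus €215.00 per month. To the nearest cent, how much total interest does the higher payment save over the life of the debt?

Monthly rate r = 14.5%/12 = 1.20833% = 0.0120833.
At €175.00/mo: n = ⌈−ln(1 − rB₀/P)/ln(1+r)⌉ = 62 payments (last €16.92); total interest = total paid − €7,530.00 = €3,161.92.
At €215.00/mo: 46 payments (last €174.99); total interest €2,319.99.
Interest saved = €3,161.92 − €2,319.99 = €841.93.

€841.93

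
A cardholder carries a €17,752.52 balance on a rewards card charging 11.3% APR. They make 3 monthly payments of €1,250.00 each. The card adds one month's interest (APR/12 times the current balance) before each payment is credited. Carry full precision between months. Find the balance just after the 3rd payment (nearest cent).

Monthly rate r = 11.3%/12 = 0.941667% = 0.00941667.
Each month: B ← B·(1+r) − €1,250.00.
Month 1: interest €167.17; balance after payment €16,669.69.
Month 2: interest €156.97; balance after payment €15,576.66.
Month 3: interest €146.68; balance after payment €14,473.34.

€14,473.34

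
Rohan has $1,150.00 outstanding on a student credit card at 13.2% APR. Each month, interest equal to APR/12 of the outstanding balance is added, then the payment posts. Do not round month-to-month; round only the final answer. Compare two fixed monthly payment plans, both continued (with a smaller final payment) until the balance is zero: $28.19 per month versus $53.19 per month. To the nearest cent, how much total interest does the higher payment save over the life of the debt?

Monthly rate r = 13.2%/12 = 1.1% = 0.011.
At $28.19/mo: n = ⌈−ln(1 − rB₀/P)/ln(1+r)⌉ = 55 payments (last $12.39); total interest = total paid − $1,150.00 = $384.65.
At $53.19/mo: 25 payments (last $43.91); total interest $170.47.
Interest saved = $384.65 − $170.47 = $214.18.

$214.18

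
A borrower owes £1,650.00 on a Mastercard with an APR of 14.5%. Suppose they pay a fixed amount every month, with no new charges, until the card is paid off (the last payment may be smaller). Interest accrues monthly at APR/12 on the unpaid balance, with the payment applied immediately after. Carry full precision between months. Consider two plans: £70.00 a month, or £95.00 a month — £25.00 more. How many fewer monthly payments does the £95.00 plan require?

Monthly rate r = 14.5%/12 = 1.20833% = 0.0120833.
At £70.00/mo: n = ⌈−ln(1 − rB₀/P)/ln(1+r)⌉ = 28 payments (last £63.73); total interest = total paid − £1,650.00 = £303.73.
At £95.00/mo: 20 payments (last £58.26); total interest £213.26.
Payments saved = 28 − 20 = 8.

8 fewer payments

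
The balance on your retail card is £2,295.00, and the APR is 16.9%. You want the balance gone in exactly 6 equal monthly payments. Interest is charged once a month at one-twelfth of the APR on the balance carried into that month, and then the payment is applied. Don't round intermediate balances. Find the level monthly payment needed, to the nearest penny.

£401.57

Monthly rate r = 16.9%/12 = 1.40833% = 0.0140833.
Level-payment amortization: P = B₀·r / (1 − (1+r)^(−n)) = 2295.00·0.0140833 / (1 − 1.01408^(−6)).
Denominator 1 − (1+r)^(−6) = 0.0804864579.
P = 32.3212 / 0.0804864579 ≈ 401.57.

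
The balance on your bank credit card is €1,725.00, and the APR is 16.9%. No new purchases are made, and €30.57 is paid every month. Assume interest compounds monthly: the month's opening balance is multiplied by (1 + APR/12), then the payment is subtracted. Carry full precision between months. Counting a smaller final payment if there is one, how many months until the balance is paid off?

114 months

Monthly rate r = 16.9%/12 = 1.40833% = 0.0140833.
Recurrence: B ← B·(1+r) − €30.57.
Month 1: interest €24.29; balance after payment €1,718.72.
Month 2: interest €24.21; balance after payment €1,712.36.
Closed form: n = −ln(1 − rB₀/P)/ln(1+r) = −ln(0.20531)/ln(1.01408) ≈ 113.210, so the balance reaches zero during payment 114.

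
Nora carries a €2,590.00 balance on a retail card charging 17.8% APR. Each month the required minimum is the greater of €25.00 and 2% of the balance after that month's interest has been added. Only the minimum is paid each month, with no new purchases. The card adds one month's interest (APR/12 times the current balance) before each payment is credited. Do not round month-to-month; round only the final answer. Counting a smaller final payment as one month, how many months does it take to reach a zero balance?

225 months

Monthly rate r = 17.8%/12 = 1.48333% = 0.0148333.
While 2% of the post-interest balance exceeds €25.00, each month B ← (B·(1+r))·(1 − 0.02), i.e. B shrinks by the factor (1+r)·0.98 = 0.99454.
This holds for months 1–136. Entering month 137 the balance is €1,229.50; 2% of the post-interest balance is now below €25.00, so the flat €25.00 minimum applies from here.
From month 137 a fixed €25.00 at rate r clears €1,229.50 in 89 more payments. Total: 136 + 89 = 225 months.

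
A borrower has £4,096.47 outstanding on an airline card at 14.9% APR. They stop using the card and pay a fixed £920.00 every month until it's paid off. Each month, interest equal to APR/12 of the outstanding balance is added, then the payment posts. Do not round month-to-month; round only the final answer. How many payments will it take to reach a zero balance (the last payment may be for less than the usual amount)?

5 payments

Monthly rate r = 14.9%/12 = 1.24167% = 0.0124167.
Recurrence: B ← B·(1+r) − £920.00.
Month 1: interest £50.86; balance after payment £3,227.33.
Month 2: interest £40.07; balance after payment £2,347.41.
Month 3: interest £29.15; balance after payment £1,456.55.
Month 4: interest £18.09; balance after payment £554.64.
Month 5: interest £6.89; balance after payment £0.00.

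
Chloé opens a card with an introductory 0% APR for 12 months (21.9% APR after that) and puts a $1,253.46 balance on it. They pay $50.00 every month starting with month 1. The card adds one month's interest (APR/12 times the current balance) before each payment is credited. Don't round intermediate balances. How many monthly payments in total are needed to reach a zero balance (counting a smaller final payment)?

28 payments

Promo months 1–12 at r₀ = 0%/12 = 0; months 13+ at r₁ = 21.9%/12 = 0.01825.
After month 12 (no interest yet): B = $1,253.46 − 12·$50.00 = $653.46.
Then at r₁ with $50.00/mo: n₂ = −ln(1 − r₁·B/P)/ln(1+r₁) ≈ 15.07 → 16 more payments.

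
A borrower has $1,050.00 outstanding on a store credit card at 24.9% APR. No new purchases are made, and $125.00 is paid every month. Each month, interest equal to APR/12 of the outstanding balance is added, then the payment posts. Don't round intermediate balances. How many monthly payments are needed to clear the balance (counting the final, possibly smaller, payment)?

10 months

Monthly rate r = 24.9%/12 = 2.075% = 0.02075.
Recurrence: B ← B·(1+r) − $125.00.
Month 1: interest $21.79; balance after payment $946.79.
Month 2: interest $19.65; balance after payment $841.43.
Closed form: n = −ln(1 − rB₀/P)/ln(1+r) = −ln(0.8257)/ln(1.02075) ≈ 9.325, so the balance reaches zero during payment 10.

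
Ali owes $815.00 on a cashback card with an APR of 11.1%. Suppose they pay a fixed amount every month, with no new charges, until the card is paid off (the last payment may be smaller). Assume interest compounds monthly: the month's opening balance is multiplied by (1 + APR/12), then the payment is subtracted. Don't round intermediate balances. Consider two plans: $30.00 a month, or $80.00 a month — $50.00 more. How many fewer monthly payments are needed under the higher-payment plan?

21 fewer payments

Monthly rate r = 11.1%/12 = 0.925% = 0.00925.
At $30.00/mo: n = ⌈−ln(1 − rB₀/P)/ln(1+r)⌉ = 32 payments (last $12.98); total interest = total paid − $815.00 = $127.98.
At $80.00/mo: 11 payments (last $60.02); total interest $45.02.
Payments saved = 32 − 11 = 21.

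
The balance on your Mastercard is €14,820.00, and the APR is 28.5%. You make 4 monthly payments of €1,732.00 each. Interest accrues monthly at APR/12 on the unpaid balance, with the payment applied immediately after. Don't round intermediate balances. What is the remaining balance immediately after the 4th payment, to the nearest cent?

Monthly rate r = 28.5%/12 = 2.375% = 0.02375.
Each month: B ← B·(1+r) − €1,732.00.
Month 1: interest €351.98; balance after payment €13,439.98.
Month 2: interest €319.20; balance after payment €12,027.17.
Month 3: interest €285.65; balance after payment €10,580.82.
Month 4: interest €251.29; balance after payment €9,100.11.

€9,100.11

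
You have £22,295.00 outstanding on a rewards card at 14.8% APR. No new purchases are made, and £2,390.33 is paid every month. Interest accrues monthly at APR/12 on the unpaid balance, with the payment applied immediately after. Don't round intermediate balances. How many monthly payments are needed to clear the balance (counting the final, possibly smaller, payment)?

Monthly rate r = 14.8%/12 = 1.23333% = 0.0123333.
Recurrence: B ← B·(1+r) − £2,390.33.
Month 1: interest £274.97; balance after payment £20,179.64.
Month 2: interest £248.88; balance after payment £18,038.19.
Closed form: n = −ln(1 − rB₀/P)/ln(1+r) = −ln(0.88496)/ln(1.01233) ≈ 9.970, so the balance reaches zero during payment 10.

10 payments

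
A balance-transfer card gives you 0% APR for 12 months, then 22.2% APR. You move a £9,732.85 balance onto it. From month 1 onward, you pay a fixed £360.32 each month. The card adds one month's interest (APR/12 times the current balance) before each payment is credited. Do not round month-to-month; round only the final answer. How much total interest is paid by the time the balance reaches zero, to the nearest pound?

Promo months 1–12 at r₀ = 0%/12 = 0; months 13+ at r₁ = 22.2%/12 = 0.0185.
After month 12 (no interest yet): B = £9,732.85 − 12·£360.32 = £5,409.01.
Then at r₁ with £360.32/mo: n₂ = −ln(1 − r₁·B/P)/ln(1+r₁) ≈ 17.75 → 18 more payments.
Total paid = 29·£360.32 + £270.13 = £10,719.41; interest = £10,719.41 − £9,732.85 = £986.56.

£987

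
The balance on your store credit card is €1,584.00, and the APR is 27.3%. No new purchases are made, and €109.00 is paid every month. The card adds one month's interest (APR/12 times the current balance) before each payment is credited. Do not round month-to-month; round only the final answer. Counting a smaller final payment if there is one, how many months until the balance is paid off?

Monthly rate r = 27.3%/12 = 2.275% = 0.02275.
Recurrence: B ← B·(1+r) − €109.00.
Month 1: interest €36.04; balance after payment €1,511.04.
Month 2: interest €34.38; balance after payment €1,436.41.
Closed form: n = −ln(1 − rB₀/P)/ln(1+r) = −ln(0.66939)/ln(1.02275) ≈ 17.843, so the balance reaches zero during payment 18.

18 payments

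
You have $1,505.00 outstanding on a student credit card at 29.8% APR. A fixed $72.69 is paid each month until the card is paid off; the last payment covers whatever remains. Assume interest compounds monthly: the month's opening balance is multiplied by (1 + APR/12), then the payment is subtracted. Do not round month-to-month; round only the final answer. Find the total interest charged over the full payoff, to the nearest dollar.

$634

Monthly rate r = 29.8%/12 = 2.48333% = 0.0248333.
Payoff takes n = ⌈−ln(1 − rB₀/P)/ln(1+r)⌉ = ⌈29.428⌉ = 30 payments; the last is $31.34.
Total paid = 29·$72.69 + $31.34 = $2,139.35.
Total interest = total paid − principal = $2,139.35 − $1,505.00 = $634.35.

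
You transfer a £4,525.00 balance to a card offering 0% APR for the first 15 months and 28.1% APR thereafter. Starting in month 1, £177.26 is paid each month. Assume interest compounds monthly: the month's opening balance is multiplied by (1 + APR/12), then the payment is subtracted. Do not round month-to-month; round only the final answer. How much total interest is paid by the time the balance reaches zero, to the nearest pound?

£302

Promo months 1–15 at r₀ = 0%/12 = 0; months 16+ at r₁ = 28.1%/12 = 0.0234167.
After month 15 (no interest yet): B = £4,525.00 − 15·£177.26 = £1,866.10.
Then at r₁ with £177.26/mo: n₂ = −ln(1 − r₁·B/P)/ln(1+r₁) ≈ 12.23 → 13 more payments.
Total paid = 27·£177.26 + £40.88 = £4,826.90; interest = £4,826.90 − £4,525.00 = £301.90.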